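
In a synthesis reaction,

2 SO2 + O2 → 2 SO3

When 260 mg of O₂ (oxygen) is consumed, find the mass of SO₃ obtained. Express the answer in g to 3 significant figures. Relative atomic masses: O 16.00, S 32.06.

1.30 g

M(O2) = 2(16.00) = 32.00 g/mol.
M(SO3) = 32.06 + 3(16.00) = 80.06 g/mol.
Convert: 260 mg = 0.2600 g.
n(O2) = 0.2600 g / 32.00 g/mol = 0.008125 mol.
From the equation the O2:SO3 mole ratio is 1:2, so n(SO3) = 0.008125 × 2/1 = 0.01625 mol.
Mass of SO3 = 0.01625 mol × 80.06 g/mol = 1.301 g.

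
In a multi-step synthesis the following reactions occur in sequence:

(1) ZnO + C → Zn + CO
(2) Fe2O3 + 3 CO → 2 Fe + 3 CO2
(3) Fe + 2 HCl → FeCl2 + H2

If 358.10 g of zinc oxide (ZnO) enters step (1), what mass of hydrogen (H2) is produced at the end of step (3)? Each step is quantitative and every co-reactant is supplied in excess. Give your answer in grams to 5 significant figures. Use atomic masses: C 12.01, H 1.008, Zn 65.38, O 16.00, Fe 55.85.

M(ZnO) = 65.38 + 16.00 = 81.38 g/mol.
M(H2) = 2(1.008) = 2.016 g/mol.
n(ZnO) = 358.10 / 81.38 = 4.40034 mol.
Reaction (1): ZnO→CO ratio 1:1 ⇒ n(CO) = 4.40034 mol.
Reaction (2): CO→Fe ratio 3:2 ⇒ n(Fe) = 2.93356 mol.
Reaction (3): Fe→H2 ratio 1:1 ⇒ n(H2) = 2.93356 mol.
Mass of H2 = 2.93356 × 2.016 = 5.91406 g.

5.9141 g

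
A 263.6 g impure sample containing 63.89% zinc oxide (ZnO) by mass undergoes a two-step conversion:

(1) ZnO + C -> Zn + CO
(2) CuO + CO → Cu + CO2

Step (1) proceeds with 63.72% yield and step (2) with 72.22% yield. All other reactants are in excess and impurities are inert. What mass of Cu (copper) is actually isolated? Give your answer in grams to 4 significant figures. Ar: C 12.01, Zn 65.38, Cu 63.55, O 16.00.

Pure ZnO = 263.6 × 0.6389 = 168.41 g.
M(ZnO) = 65.38 + 16.00 = 81.38 g/mol.
M(Cu) = 63.55 g/mol.
n(ZnO) = 168.41 / 81.38 = 2.0695 mol.
Step 1 (ZnO:CO = 1:1): theoretical n(CO) = 2.0695 mol; at 63.72% yield, n(CO) = 1.3187 mol.
Step 2 (CO:Cu = 1:1): theoretical n(Cu) = 1.3187 mol, so theoretical mass = 1.3187 × 63.55 = 83.802 g.
At 72.22% yield, actual mass of Cu = 83.802 × 0.7222 = 60.521 g.

60.52 g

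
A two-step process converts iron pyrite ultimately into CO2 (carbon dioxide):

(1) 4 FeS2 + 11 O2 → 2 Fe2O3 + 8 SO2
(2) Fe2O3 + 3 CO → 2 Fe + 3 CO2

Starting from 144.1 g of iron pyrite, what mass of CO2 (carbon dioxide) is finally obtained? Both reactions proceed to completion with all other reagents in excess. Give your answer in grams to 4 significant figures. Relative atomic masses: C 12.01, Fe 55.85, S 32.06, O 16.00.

79.29 g

M(FeS2) = 55.85 + 2(32.06) = 119.97 g/mol.
M(CO2) = 12.01 + 2(16.00) = 44.01 g/mol.
n(FeS2) = 144.10 / 119.97 = 1.2011 mol.
Step 1 gives a 4:2 ratio of FeS2 to Fe2O3, so n(Fe2O3) = 0.60057 mol.
In step 2 the Fe2O3:CO2 ratio is 1:3, so n(CO2) = 1.8017 mol.
Mass of CO2 = 1.8017 × 44.01 = 79.293 g.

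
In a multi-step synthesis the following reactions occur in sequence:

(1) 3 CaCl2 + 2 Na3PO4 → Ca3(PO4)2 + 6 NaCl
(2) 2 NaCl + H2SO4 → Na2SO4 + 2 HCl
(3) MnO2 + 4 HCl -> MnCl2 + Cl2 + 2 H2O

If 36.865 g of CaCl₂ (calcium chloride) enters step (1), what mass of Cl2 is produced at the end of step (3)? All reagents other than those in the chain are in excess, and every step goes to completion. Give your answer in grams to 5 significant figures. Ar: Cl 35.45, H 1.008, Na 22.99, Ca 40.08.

11.776 g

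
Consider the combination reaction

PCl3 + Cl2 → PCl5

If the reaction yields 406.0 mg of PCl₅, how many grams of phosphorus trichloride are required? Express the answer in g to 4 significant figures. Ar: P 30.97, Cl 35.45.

0.2678 g

M(PCl5) = 30.97 + 5(35.45) = 208.22 g/mol.
M(PCl3) = 30.97 + 3(35.45) = 137.32 g/mol.
Convert: 406.0 mg = 0.40600 g.
n(PCl5) = 0.40600 g / 208.22 g/mol = 0.0019499 mol.
From the equation the PCl5:PCl3 mole ratio is 1:1, so n(PCl3) = 0.0019499 × 1/1 = 0.0019499 mol.
Mass of PCl3 = 0.0019499 mol × 137.32 g/mol = 0.26775 g.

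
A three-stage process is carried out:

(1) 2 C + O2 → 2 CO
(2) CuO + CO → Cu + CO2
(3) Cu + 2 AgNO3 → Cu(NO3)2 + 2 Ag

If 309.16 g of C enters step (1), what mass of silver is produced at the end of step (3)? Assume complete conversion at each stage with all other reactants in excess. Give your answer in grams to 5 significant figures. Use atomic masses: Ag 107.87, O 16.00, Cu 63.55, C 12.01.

M(C) = 12.01 g/mol.
M(Ag) = 107.87 g/mol.
n(C) = 309.16 / 12.01 = 25.7419 mol.
Reaction (1): C→CO ratio 2:2 ⇒ n(CO) = 25.7419 mol.
Reaction (2): CO→Cu ratio 1:1 ⇒ n(Cu) = 25.7419 mol.
Reaction (3): Cu→Ag ratio 1:2 ⇒ n(Ag) = 51.4838 mol.
Mass of Ag = 51.4838 × 107.87 = 5553.55 g.

5553.6 g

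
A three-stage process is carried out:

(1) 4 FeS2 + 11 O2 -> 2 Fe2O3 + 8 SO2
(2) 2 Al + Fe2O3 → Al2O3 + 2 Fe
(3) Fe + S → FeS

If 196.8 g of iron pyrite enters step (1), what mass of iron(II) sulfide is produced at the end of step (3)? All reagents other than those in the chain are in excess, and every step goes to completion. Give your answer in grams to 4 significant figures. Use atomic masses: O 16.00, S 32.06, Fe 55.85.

144.2 g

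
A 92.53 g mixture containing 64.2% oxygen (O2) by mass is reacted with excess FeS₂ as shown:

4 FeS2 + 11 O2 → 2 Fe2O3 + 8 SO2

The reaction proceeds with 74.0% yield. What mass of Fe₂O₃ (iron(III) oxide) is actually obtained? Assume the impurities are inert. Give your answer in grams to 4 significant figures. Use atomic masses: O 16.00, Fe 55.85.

39.89 g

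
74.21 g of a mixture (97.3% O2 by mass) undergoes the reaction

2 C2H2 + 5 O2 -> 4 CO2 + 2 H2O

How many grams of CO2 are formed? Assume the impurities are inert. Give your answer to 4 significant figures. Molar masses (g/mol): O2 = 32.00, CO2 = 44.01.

79.45 g

Mass of pure O2 = 74.21 g × 0.973 = 72.206 g.
n(O2) = 72.206 g / 32.00 g/mol = 2.2564 mol.
From the equation the O2:CO2 mole ratio is 5:4, so n(CO2) = 2.2564 × 4/5 = 1.8052 mol.
Mass of CO2 = 1.8052 mol × 44.01 g/mol = 79.445 g.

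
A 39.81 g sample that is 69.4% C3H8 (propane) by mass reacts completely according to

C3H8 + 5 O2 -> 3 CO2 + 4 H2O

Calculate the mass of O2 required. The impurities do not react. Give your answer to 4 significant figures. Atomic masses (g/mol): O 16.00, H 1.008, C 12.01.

100.3 g

Mass of pure C3H8 = 39.81 g × 0.694 = 27.628 g.
M(C3H8) = 3(12.01) + 8(1.008) = 44.094 g/mol.
M(O2) = 2(16.00) = 32.00 g/mol.
n(C3H8) = 27.628 g / 44.094 g/mol = 0.62657 mol.
From the equation the C3H8:O2 mole ratio is 1:5, so n(O2) = 0.62657 × 5/1 = 3.1329 mol.
Mass of O2 = 3.1329 mol × 32.00 g/mol = 100.25 g.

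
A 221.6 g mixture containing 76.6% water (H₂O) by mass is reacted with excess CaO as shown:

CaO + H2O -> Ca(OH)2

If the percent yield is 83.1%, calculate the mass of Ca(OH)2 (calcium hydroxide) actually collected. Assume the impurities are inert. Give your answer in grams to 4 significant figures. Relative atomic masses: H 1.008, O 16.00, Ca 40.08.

580.1 g

Pure H2O available = 221.6 g × 0.766 = 169.75 g.
M(H2O) = 2(1.008) + 16.00 = 18.016 g/mol.
M(Ca(OH)2) = 40.08 + 2(16.00) + 2(1.008) = 74.096 g/mol.
n(H2O) = 169.75 g / 18.016 g/mol = 9.4219 mol.
From the equation the H2O:Ca(OH)2 mole ratio is 1:1, so n(Ca(OH)2) = 9.4219 × 1/1 = 9.4219 mol.
Mass of Ca(OH)2 = 9.4219 mol × 74.096 g/mol = 698.13 g.
Actual mass collected = 698.13 g × 0.831 = 580.14 g.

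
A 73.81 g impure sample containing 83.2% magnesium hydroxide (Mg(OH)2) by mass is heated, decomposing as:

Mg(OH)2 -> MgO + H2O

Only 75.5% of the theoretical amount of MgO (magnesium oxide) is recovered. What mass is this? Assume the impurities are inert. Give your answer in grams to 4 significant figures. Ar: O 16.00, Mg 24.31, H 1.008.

32.04 g

Pure Mg(OH)2 available = 73.81 g × 0.832 = 61.410 g.
M(Mg(OH)2) = 24.31 + 2(16.00) + 2(1.008) = 58.326 g/mol.
M(MgO) = 24.31 + 16.00 = 40.31 g/mol.
n(Mg(OH)2) = 61.410 g / 58.326 g/mol = 1.0529 mol.
From the equation the Mg(OH)2:MgO mole ratio is 1:1, so n(MgO) = 1.0529 × 1/1 = 1.0529 mol.
Mass of MgO = 1.0529 mol × 40.31 g/mol = 42.441 g.
Actual mass collected = 42.441 g × 0.755 = 32.043 g.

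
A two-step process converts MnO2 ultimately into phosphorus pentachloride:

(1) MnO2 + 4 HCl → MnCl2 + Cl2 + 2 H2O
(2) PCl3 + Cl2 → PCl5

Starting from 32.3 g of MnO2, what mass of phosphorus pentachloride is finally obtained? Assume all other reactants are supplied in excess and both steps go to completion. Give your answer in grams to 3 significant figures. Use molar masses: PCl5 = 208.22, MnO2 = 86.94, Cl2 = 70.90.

n(MnO2) = 32.30 / 86.94 = 0.3715 mol.
Step 1 gives a 1:1 ratio of MnO2 to Cl2, so n(Cl2) = 0.3715 mol.
In step 2 the Cl2:PCl5 ratio is 1:1, so n(PCl5) = 0.3715 mol.
Mass of PCl5 = 0.3715 × 208.22 = 77.36 g.

77.4 g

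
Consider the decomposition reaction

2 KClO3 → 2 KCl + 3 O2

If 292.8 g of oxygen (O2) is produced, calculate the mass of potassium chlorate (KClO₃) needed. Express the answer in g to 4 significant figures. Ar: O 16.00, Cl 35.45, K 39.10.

M(O2) = 2(16.00) = 32.00 g/mol.
M(KClO3) = 39.10 + 35.45 + 3(16.00) = 122.55 g/mol.
n(O2) = 292.80 g / 32.00 g/mol = 9.1500 mol.
From the equation the O2:KClO3 mole ratio is 3:2, so n(KClO3) = 9.1500 × 2/3 = 6.1000 mol.
Mass of KClO3 = 6.1000 mol × 122.55 g/mol = 747.56 g.

747.6 g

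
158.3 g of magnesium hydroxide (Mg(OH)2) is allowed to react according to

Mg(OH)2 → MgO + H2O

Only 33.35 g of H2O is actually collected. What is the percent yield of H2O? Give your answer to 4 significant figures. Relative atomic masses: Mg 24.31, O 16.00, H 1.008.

M(Mg(OH)2) = 24.31 + 2(16.00) + 2(1.008) = 58.326 g/mol.
M(H2O) = 2(1.008) + 16.00 = 18.016 g/mol.
n(Mg(OH)2) = 158.30 g / 58.326 g/mol = 2.7141 mol.
From the equation the Mg(OH)2:H2O mole ratio is 1:1, so n(H2O) = 2.7141 × 1/1 = 2.7141 mol.
Mass of H2O = 2.7141 mol × 18.016 g/mol = 48.896 g.
This is the theoretical yield. Percent yield = 33.35 g / 48.896 g × 100% = 68.205%.

68.21 %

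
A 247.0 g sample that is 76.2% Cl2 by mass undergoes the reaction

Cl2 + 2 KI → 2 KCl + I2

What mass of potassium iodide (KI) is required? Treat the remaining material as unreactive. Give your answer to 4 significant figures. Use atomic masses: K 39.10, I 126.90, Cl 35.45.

881.3 g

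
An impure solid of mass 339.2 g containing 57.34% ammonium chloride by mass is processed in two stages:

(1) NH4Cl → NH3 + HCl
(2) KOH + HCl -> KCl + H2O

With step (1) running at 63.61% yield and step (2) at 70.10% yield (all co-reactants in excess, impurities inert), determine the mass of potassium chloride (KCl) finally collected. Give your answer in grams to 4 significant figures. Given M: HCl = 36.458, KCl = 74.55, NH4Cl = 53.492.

Pure NH4Cl = 339.2 × 0.5734 = 194.50 g.
n(NH4Cl) = 194.50 / 53.492 = 3.6360 mol.
Step 1 (NH4Cl:HCl = 1:1): theoretical n(HCl) = 3.6360 mol; at 63.61% yield, n(HCl) = 2.3129 mol.
Step 2 (HCl:KCl = 1:1): theoretical n(KCl) = 2.3129 mol, so theoretical mass = 2.3129 × 74.55 = 172.42 g.
At 70.10% yield, actual mass of KCl = 172.42 × 0.7010 = 120.87 g.

120.9 g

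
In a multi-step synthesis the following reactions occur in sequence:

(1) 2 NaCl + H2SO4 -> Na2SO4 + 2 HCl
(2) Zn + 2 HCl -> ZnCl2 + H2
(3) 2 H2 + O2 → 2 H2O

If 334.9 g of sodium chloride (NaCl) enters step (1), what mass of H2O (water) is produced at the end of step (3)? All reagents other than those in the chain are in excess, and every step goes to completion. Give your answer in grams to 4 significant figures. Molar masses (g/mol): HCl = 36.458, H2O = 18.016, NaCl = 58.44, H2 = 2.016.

n(NaCl) = 334.9 / 58.44 = 5.7307 mol.
Reaction (1): NaCl→HCl ratio 2:2 ⇒ n(HCl) = 5.7307 mol.
Reaction (2): HCl→H2 ratio 2:1 ⇒ n(H2) = 2.8653 mol.
Reaction (3): H2→H2O ratio 2:2 ⇒ n(H2O) = 2.8653 mol.
Mass of H2O = 2.8653 × 18.016 = 51.622 g.

51.62 g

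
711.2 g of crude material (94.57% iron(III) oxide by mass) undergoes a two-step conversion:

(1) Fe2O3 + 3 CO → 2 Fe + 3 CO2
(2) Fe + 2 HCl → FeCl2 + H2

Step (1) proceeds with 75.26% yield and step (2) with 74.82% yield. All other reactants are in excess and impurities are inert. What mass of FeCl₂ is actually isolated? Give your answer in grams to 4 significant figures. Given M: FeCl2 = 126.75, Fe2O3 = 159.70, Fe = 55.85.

601.2 g

Pure Fe2O3 = 711.2 × 0.9457 = 672.58 g.
n(Fe2O3) = 672.58 / 159.70 = 4.2115 mol.
Step 1 (Fe2O3:Fe = 1:2): theoretical n(Fe) = 8.4231 mol; at 75.26% yield, n(Fe) = 6.3392 mol.
Step 2 (Fe:FeCl2 = 1:1): theoretical n(FeCl2) = 6.3392 mol, so theoretical mass = 6.3392 × 126.75 = 803.49 g.
At 74.82% yield, actual mass of FeCl2 = 803.49 × 0.7482 = 601.17 g.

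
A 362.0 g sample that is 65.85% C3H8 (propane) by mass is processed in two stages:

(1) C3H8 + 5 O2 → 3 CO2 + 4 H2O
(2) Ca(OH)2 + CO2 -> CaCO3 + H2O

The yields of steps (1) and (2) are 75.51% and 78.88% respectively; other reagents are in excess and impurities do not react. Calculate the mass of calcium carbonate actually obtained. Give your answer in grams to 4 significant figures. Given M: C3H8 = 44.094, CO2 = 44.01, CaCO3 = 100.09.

Pure C3H8 = 362.0 × 0.6585 = 238.38 g.
n(C3H8) = 238.38 / 44.094 = 5.4061 mol.
Step 1 (C3H8:CO2 = 1:3): theoretical n(CO2) = 16.218 mol; at 75.51% yield, n(CO2) = 12.246 mol.
Step 2 (CO2:CaCO3 = 1:1): theoretical n(CaCO3) = 12.246 mol, so theoretical mass = 12.246 × 100.09 = 1225.7 g.
At 78.88% yield, actual mass of CaCO3 = 1225.7 × 0.7888 = 966.87 g.

966.9 g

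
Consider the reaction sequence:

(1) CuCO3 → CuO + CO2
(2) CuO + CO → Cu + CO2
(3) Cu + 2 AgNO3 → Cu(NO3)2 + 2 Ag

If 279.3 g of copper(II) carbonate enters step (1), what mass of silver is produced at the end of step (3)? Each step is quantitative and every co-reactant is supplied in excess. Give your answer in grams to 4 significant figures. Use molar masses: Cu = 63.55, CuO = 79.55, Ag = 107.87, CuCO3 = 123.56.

487.7 g

n(CuCO3) = 279.3 / 123.56 = 2.2604 mol.
Reaction (1): CuCO3→CuO ratio 1:1 ⇒ n(CuO) = 2.2604 mol.
Reaction (2): CuO→Cu ratio 1:1 ⇒ n(Cu) = 2.2604 mol.
Reaction (3): Cu→Ag ratio 1:2 ⇒ n(Ag) = 4.5209 mol.
Mass of Ag = 4.5209 × 107.87 = 487.67 g.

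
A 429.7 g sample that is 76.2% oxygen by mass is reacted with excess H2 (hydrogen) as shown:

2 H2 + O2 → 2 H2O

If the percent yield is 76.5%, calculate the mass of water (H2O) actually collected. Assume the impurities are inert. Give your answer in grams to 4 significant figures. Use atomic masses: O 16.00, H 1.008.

Pure O2 available = 429.7 g × 0.762 = 327.43 g.
M(O2) = 2(16.00) = 32.00 g/mol.
M(H2O) = 2(1.008) + 16.00 = 18.016 g/mol.
n(O2) = 327.43 g / 32.00 g/mol = 10.232 mol.
From the equation the O2:H2O mole ratio is 1:2, so n(H2O) = 10.232 × 2/1 = 20.464 mol.
Mass of H2O = 20.464 mol × 18.016 g/mol = 368.69 g.
Actual mass collected = 368.69 g × 0.765 = 282.05 g.

282.0 g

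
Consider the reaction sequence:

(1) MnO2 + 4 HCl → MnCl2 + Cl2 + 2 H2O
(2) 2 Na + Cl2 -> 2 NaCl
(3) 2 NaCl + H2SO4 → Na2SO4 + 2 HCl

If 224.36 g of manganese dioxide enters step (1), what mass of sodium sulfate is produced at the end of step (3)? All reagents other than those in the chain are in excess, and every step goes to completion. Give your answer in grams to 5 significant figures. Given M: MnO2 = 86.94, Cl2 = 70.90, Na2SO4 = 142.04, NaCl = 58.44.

n(MnO2) = 224.36 / 86.94 = 2.58063 mol.
Reaction (1): MnO2→Cl2 ratio 1:1 ⇒ n(Cl2) = 2.58063 mol.
Reaction (2): Cl2→NaCl ratio 1:2 ⇒ n(NaCl) = 5.16126 mol.
Reaction (3): NaCl→Na2SO4 ratio 2:1 ⇒ n(Na2SO4) = 2.58063 mol.
Mass of Na2SO4 = 2.58063 × 142.04 = 366.553 g.

366.55 g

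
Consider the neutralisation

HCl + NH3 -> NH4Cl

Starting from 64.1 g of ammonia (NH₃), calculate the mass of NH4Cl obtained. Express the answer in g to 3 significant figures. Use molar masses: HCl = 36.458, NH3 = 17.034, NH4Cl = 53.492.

n(NH3) = 64.10 g / 17.034 g/mol = 3.763 mol.
From the equation the NH3:NH4Cl mole ratio is 1:1, so n(NH4Cl) = 3.763 × 1/1 = 3.763 mol.
Mass of NH4Cl = 3.763 mol × 53.492 g/mol = 201.3 g.

201 g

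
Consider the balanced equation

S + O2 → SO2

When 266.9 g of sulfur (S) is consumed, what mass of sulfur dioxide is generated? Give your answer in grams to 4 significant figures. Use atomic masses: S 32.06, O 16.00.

533.3 g

M(S) = 32.06 g/mol.
M(SO2) = 32.06 + 2(16.00) = 64.06 g/mol.
n(S) = 266.90 g / 32.06 g/mol = 8.3250 mol.
From the equation the S:SO2 mole ratio is 1:1, so n(SO2) = 8.3250 × 1/1 = 8.3250 mol.
Mass of SO2 = 8.3250 mol × 64.06 g/mol = 533.30 g.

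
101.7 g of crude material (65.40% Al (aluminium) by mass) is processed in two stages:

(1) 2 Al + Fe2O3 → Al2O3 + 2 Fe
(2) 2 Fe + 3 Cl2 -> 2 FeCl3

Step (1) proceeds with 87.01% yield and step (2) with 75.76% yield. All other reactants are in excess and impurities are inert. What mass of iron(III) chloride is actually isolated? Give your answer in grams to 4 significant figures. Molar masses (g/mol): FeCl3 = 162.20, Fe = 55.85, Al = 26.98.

263.6 g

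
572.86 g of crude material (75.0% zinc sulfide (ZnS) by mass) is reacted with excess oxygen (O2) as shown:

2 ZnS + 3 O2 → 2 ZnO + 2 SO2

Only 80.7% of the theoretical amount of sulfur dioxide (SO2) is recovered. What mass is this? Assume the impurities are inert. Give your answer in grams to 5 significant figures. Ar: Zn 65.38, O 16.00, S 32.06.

227.95 g

Pure ZnS available = 572.86 g × 0.750 = 429.645 g.
M(ZnS) = 65.38 + 32.06 = 97.44 g/mol.
M(SO2) = 32.06 + 2(16.00) = 64.06 g/mol.
n(ZnS) = 429.645 g / 97.44 g/mol = 4.40933 mol.
From the equation the ZnS:SO2 mole ratio is 2:2, so n(SO2) = 4.40933 × 2/2 = 4.40933 mol.
Mass of SO2 = 4.40933 mol × 64.06 g/mol = 282.462 g.
Actual mass collected = 282.462 g × 0.807 = 227.947 g.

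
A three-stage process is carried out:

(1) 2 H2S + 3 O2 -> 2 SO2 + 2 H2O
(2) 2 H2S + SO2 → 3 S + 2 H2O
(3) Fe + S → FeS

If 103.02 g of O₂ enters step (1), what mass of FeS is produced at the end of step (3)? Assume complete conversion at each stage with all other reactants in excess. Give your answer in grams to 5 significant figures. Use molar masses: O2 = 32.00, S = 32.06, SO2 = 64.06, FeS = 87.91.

566.03 g

n(O2) = 103.02 / 32.00 = 3.21937 mol.
Reaction (1): O2→SO2 ratio 3:2 ⇒ n(SO2) = 2.14625 mol.
Reaction (2): SO2→S ratio 1:3 ⇒ n(S) = 6.43875 mol.
Reaction (3): S→FeS ratio 1:1 ⇒ n(FeS) = 6.43875 mol.
Mass of FeS = 6.43875 × 87.91 = 566.031 g.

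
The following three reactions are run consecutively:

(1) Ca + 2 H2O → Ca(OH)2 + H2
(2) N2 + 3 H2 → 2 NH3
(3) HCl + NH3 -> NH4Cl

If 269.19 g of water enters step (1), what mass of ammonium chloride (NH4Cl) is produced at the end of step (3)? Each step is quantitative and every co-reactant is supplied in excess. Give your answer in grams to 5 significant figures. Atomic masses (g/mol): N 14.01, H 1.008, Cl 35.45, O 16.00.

M(H2O) = 2(1.008) + 16.00 = 18.016 g/mol.
M(NH4Cl) = 14.01 + 4(1.008) + 35.45 = 53.492 g/mol.
n(H2O) = 269.19 / 18.016 = 14.9417 mol.
Reaction (1): H2O→H2 ratio 2:1 ⇒ n(H2) = 7.47086 mol.
Reaction (2): H2→NH3 ratio 3:2 ⇒ n(NH3) = 4.98057 mol.
Reaction (3): NH3→NH4Cl ratio 1:1 ⇒ n(NH4Cl) = 4.98057 mol.
Mass of NH4Cl = 4.98057 × 53.492 = 266.421 g.

266.42 g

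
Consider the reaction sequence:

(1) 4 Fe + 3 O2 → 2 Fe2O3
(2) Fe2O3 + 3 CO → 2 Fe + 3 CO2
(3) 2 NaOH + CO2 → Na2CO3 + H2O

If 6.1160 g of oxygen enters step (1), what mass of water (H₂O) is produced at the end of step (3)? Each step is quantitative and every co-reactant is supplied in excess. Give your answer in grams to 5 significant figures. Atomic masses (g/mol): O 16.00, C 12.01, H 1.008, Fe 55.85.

M(O2) = 2(16.00) = 32.00 g/mol.
M(H2O) = 2(1.008) + 16.00 = 18.016 g/mol.
n(O2) = 6.1160 / 32.00 = 0.191125 mol.
Reaction (1): O2→Fe2O3 ratio 3:2 ⇒ n(Fe2O3) = 0.127417 mol.
Reaction (2): Fe2O3→CO2 ratio 1:3 ⇒ n(CO2) = 0.382250 mol.
Reaction (3): CO2→H2O ratio 1:1 ⇒ n(H2O) = 0.382250 mol.
Mass of H2O = 0.382250 × 18.016 = 6.88662 g.

6.8866 g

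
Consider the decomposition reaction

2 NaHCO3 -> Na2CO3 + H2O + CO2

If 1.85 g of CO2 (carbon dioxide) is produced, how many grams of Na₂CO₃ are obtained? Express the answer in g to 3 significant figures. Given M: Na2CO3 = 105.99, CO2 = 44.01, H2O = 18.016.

4.46 g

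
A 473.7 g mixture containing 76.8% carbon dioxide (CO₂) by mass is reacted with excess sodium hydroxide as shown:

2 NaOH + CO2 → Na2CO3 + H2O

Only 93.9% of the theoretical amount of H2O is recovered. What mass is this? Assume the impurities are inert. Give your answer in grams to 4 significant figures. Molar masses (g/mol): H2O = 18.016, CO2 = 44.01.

139.8 g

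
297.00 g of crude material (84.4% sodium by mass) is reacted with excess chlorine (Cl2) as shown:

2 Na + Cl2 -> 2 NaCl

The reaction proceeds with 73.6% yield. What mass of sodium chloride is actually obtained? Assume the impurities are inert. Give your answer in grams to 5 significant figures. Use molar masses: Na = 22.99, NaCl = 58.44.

Pure Na available = 297.00 g × 0.844 = 250.668 g.
n(Na) = 250.668 g / 22.99 g/mol = 10.9033 mol.
From the equation the Na:NaCl mole ratio is 2:2, so n(NaCl) = 10.9033 × 2/2 = 10.9033 mol.
Mass of NaCl = 10.9033 mol × 58.44 g/mol = 637.192 g.
Actual mass collected = 637.192 g × 0.736 = 468.973 g.

468.97 g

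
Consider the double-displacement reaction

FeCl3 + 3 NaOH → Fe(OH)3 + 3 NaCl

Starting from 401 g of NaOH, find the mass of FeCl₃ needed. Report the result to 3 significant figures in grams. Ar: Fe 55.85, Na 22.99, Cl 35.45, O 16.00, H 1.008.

542 g

M(NaOH) = 22.99 + 16.00 + 1.008 = 39.998 g/mol.
M(FeCl3) = 55.85 + 3(35.45) = 162.20 g/mol.
n(NaOH) = 401.0 g / 39.998 g/mol = 10.03 mol.
From the equation the NaOH:FeCl3 mole ratio is 3:1, so n(FeCl3) = 10.03 × 1/3 = 3.342 mol.
Mass of FeCl3 = 3.342 mol × 162.20 g/mol = 542.0 g.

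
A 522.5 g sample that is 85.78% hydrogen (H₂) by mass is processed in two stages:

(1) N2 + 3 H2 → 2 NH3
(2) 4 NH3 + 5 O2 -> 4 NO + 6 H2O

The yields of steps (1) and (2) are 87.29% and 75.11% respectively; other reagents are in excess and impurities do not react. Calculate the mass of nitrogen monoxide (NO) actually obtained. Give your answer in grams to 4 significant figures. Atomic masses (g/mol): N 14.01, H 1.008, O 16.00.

Pure H2 = 522.5 × 0.8578 = 448.20 g.
M(H2) = 2(1.008) = 2.016 g/mol.
M(NO) = 14.01 + 16.00 = 30.01 g/mol.
n(H2) = 448.20 / 2.016 = 222.32 mol.
Step 1 (H2:NH3 = 3:2): theoretical n(NH3) = 148.21 mol; at 87.29% yield, n(NH3) = 129.38 mol.
Step 2 (NH3:NO = 4:4): theoretical n(NO) = 129.38 mol, so theoretical mass = 129.38 × 30.01 = 3882.6 g.
At 75.11% yield, actual mass of NO = 3882.6 × 0.7511 = 2916.2 g.

2916 g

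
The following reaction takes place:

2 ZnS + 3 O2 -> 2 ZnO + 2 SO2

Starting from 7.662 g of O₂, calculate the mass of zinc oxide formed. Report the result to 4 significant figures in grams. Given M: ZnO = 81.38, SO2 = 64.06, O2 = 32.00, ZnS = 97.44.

12.99 g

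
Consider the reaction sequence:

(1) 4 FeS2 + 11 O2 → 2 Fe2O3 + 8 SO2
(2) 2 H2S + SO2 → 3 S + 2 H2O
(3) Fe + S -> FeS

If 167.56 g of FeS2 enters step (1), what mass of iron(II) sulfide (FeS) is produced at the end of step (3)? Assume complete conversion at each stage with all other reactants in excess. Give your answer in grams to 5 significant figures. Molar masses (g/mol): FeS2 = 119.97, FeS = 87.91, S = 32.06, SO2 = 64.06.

n(FeS2) = 167.56 / 119.97 = 1.39668 mol.
Reaction (1): FeS2→SO2 ratio 4:8 ⇒ n(SO2) = 2.79337 mol.
Reaction (2): SO2→S ratio 1:3 ⇒ n(S) = 8.38010 mol.
Reaction (3): S→FeS ratio 1:1 ⇒ n(FeS) = 8.38010 mol.
Mass of FeS = 8.38010 × 87.91 = 736.694 g.

736.69 g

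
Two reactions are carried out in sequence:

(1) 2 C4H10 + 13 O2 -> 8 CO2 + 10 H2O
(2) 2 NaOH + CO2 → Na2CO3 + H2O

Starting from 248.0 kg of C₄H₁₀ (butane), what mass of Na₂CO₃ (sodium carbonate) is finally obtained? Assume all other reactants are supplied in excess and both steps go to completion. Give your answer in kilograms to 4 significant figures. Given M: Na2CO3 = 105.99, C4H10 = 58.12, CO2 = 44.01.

1809 kg

248.0 kg = 248000 g.
n(C4H10) = 248000 / 58.12 = 4267.0 mol.
Step 1 gives a 2:8 ratio of C4H10 to CO2, so n(CO2) = 17068 mol.
In step 2 the CO2:Na2CO3 ratio is 1:1, so n(Na2CO3) = 17068 mol.
Mass of Na2CO3 = 17068 × 105.99 = 1.8091 × 10^6 g = 1809 kg.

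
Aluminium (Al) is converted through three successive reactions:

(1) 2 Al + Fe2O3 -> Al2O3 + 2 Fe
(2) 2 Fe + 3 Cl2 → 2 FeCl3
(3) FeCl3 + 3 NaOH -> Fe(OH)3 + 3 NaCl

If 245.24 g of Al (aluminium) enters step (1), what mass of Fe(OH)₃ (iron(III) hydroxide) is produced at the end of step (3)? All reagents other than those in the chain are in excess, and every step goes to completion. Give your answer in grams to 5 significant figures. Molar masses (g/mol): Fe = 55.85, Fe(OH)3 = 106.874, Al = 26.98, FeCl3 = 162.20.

971.45 g

n(Al) = 245.24 / 26.98 = 9.08970 mol.
Reaction (1): Al→Fe ratio 2:2 ⇒ n(Fe) = 9.08970 mol.
Reaction (2): Fe→FeCl3 ratio 2:2 ⇒ n(FeCl3) = 9.08970 mol.
Reaction (3): FeCl3→Fe(OH)3 ratio 1:1 ⇒ n(Fe(OH)3) = 9.08970 mol.
Mass of Fe(OH)3 = 9.08970 × 106.874 = 971.452 g.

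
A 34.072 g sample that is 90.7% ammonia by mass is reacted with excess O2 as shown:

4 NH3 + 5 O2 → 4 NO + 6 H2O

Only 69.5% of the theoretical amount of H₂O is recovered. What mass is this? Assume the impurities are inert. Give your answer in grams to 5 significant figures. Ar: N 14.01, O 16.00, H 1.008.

Pure NH3 available = 34.072 g × 0.907 = 30.9033 g.
M(NH3) = 14.01 + 3(1.008) = 17.034 g/mol.
M(H2O) = 2(1.008) + 16.00 = 18.016 g/mol.
n(NH3) = 30.9033 g / 17.034 g/mol = 1.81421 mol.
From the equation the NH3:H2O mole ratio is 4:6, so n(H2O) = 1.81421 × 6/4 = 2.72132 mol.
Mass of H2O = 2.72132 mol × 18.016 g/mol = 49.0273 g.
Actual mass collected = 49.0273 g × 0.695 = 34.0740 g.

34.074 g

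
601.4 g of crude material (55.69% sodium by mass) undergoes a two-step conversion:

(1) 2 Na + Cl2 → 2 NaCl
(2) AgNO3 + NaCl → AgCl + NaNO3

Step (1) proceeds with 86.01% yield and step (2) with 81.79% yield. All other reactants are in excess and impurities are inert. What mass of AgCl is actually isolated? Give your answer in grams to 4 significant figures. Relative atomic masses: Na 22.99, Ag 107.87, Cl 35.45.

Pure Na = 601.4 × 0.5569 = 334.92 g.
M(Na) = 22.99 g/mol.
M(AgCl) = 107.87 + 35.45 = 143.32 g/mol.
n(Na) = 334.92 / 22.99 = 14.568 mol.
Step 1 (Na:NaCl = 2:2): theoretical n(NaCl) = 14.568 mol; at 86.01% yield, n(NaCl) = 12.530 mol.
Step 2 (NaCl:AgCl = 1:1): theoretical n(AgCl) = 12.530 mol, so theoretical mass = 12.530 × 143.32 = 1795.8 g.
At 81.79% yield, actual mass of AgCl = 1795.8 × 0.8179 = 1468.8 g.

1469 g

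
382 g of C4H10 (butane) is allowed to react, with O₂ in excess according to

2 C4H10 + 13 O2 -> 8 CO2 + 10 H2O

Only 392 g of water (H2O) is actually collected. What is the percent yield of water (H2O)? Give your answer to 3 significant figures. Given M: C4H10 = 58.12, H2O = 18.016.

66.2 %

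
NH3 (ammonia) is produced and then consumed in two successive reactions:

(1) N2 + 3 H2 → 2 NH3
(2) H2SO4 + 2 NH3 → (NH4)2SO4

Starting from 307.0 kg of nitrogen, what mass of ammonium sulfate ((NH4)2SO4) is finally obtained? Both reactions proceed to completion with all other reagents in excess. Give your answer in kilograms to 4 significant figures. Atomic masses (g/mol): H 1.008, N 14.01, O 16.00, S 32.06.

M(N2) = 2(14.01) = 28.02 g/mol.
M((NH4)2SO4) = 2(14.01) + 8(1.008) + 32.06 + 4(16.00) = 132.144 g/mol.
307.0 kg = 307000 g.
n(N2) = 307000 / 28.02 = 10956 mol.
Step 1 gives a 1:2 ratio of N2 to NH3, so n(NH3) = 21913 mol.
In step 2 the NH3:(NH4)2SO4 ratio is 2:1, so n((NH4)2SO4) = 10956 mol.
Mass of (NH4)2SO4 = 10956 × 132.144 = 1.4478 × 10^6 g = 1448 kg.

1448 kg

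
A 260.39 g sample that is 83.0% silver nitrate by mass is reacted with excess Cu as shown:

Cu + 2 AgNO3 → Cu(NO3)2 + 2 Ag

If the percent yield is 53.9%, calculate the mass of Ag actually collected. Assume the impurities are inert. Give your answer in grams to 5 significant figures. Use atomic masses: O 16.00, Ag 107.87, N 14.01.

73.969 g

Pure AgNO3 available = 260.39 g × 0.830 = 216.124 g.
M(AgNO3) = 107.87 + 14.01 + 3(16.00) = 169.88 g/mol.
M(Ag) = 107.87 g/mol.
n(AgNO3) = 216.124 g / 169.88 g/mol = 1.27221 mol.
From the equation the AgNO3:Ag mole ratio is 2:2, so n(Ag) = 1.27221 × 2/2 = 1.27221 mol.
Mass of Ag = 1.27221 mol × 107.87 g/mol = 137.234 g.
Actual mass collected = 137.234 g × 0.539 = 73.9690 g.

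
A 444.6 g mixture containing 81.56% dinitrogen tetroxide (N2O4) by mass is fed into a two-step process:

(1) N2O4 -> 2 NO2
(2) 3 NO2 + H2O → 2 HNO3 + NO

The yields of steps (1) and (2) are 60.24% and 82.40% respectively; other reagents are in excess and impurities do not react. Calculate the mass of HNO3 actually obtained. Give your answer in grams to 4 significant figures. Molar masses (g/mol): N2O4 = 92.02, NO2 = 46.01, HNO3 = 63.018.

164.4 g

Pure N2O4 = 444.6 × 0.8156 = 362.62 g.
n(N2O4) = 362.62 / 92.02 = 3.9406 mol.
Step 1 (N2O4:NO2 = 1:2): theoretical n(NO2) = 7.8812 mol; at 60.24% yield, n(NO2) = 4.7477 mol.
Step 2 (NO2:HNO3 = 3:2): theoretical n(HNO3) = 3.1651 mol, so theoretical mass = 3.1651 × 63.018 = 199.46 g.
At 82.40% yield, actual mass of HNO3 = 199.46 × 0.8240 = 164.35 g.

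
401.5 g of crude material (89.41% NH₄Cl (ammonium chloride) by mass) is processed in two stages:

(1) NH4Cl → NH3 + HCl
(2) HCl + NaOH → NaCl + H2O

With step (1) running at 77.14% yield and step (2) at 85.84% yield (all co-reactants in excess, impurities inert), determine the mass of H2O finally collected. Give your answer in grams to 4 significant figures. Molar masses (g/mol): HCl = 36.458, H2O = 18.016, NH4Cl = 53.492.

Pure NH4Cl = 401.5 × 0.8941 = 358.98 g.
n(NH4Cl) = 358.98 / 53.492 = 6.7109 mol.
Step 1 (NH4Cl:HCl = 1:1): theoretical n(HCl) = 6.7109 mol; at 77.14% yield, n(HCl) = 5.1768 mol.
Step 2 (HCl:H2O = 1:1): theoretical n(H2O) = 5.1768 mol, so theoretical mass = 5.1768 × 18.016 = 93.265 g.
At 85.84% yield, actual mass of H2O = 93.265 × 0.8584 = 80.059 g.

80.06 g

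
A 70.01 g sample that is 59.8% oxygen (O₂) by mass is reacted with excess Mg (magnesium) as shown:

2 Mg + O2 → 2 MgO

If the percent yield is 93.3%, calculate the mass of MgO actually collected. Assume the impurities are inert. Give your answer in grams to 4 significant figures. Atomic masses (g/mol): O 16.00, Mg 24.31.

Pure O2 available = 70.01 g × 0.598 = 41.866 g.
M(O2) = 2(16.00) = 32.00 g/mol.
M(MgO) = 24.31 + 16.00 = 40.31 g/mol.
n(O2) = 41.866 g / 32.00 g/mol = 1.3083 mol.
From the equation the O2:MgO mole ratio is 1:2, so n(MgO) = 1.3083 × 2/1 = 2.6166 mol.
Mass of MgO = 2.6166 mol × 40.31 g/mol = 105.48 g.
Actual mass collected = 105.48 g × 0.933 = 98.409 g.

98.41 g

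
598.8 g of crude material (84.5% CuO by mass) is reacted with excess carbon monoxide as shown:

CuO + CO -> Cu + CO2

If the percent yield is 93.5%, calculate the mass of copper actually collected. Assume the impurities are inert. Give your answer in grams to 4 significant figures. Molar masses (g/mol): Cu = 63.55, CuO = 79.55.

Pure CuO available = 598.8 g × 0.845 = 505.99 g.
n(CuO) = 505.99 g / 79.55 g/mol = 6.3606 mol.
From the equation the CuO:Cu mole ratio is 1:1, so n(Cu) = 6.3606 × 1/1 = 6.3606 mol.
Mass of Cu = 6.3606 mol × 63.55 g/mol = 404.22 g.
Actual mass collected = 404.22 g × 0.935 = 377.94 g.

377.9 g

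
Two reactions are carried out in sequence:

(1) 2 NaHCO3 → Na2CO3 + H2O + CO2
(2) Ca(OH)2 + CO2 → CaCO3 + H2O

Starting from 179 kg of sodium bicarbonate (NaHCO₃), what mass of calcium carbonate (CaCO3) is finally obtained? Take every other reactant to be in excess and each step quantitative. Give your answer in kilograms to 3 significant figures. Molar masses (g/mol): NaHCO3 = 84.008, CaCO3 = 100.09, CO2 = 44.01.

107 kg

179 kg = 179000 g.
n(NaHCO3) = 179000 / 84.008 = 2131 mol.
Step 1 gives a 2:1 ratio of NaHCO3 to CO2, so n(CO2) = 1065 mol.
In step 2 the CO2:CaCO3 ratio is 1:1, so n(CaCO3) = 1065 mol.
Mass of CaCO3 = 1065 × 100.09 = 106600 g = 107 kg.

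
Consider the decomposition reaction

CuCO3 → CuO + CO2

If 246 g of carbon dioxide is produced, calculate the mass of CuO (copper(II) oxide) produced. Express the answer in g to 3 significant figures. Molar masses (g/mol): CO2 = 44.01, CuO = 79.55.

445 g

n(CO2) = 246.0 g / 44.01 g/mol = 5.590 mol.
From the equation the CO2:CuO mole ratio is 1:1, so n(CuO) = 5.590 × 1/1 = 5.590 mol.
Mass of CuO = 5.590 mol × 79.55 g/mol = 444.7 g.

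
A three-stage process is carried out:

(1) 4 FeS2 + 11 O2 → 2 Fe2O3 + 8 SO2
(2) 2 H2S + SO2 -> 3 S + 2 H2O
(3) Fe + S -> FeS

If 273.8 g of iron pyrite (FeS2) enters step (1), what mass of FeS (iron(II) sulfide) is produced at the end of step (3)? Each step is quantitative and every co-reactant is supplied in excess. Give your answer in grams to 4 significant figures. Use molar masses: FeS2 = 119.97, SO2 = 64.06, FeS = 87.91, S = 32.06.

1204 g

n(FeS2) = 273.8 / 119.97 = 2.2822 mol.
Reaction (1): FeS2→SO2 ratio 4:8 ⇒ n(SO2) = 4.5645 mol.
Reaction (2): SO2→S ratio 1:3 ⇒ n(S) = 13.693 mol.
Reaction (3): S→FeS ratio 1:1 ⇒ n(FeS) = 13.693 mol.
Mass of FeS = 13.693 × 87.91 = 1203.8 g.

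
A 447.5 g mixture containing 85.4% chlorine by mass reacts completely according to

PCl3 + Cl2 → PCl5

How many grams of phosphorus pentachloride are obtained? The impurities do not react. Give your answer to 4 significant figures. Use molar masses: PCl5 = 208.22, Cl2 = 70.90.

1122 g

Mass of pure Cl2 = 447.5 g × 0.854 = 382.17 g.
n(Cl2) = 382.17 g / 70.90 g/mol = 5.3902 mol.
From the equation the Cl2:PCl5 mole ratio is 1:1, so n(PCl5) = 5.3902 × 1/1 = 5.3902 mol.
Mass of PCl5 = 5.3902 mol × 208.22 g/mol = 1122.3 g.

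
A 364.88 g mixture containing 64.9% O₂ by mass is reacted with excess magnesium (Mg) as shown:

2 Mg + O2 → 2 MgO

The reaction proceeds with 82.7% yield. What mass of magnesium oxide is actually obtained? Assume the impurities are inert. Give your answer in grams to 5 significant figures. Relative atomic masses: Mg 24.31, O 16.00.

493.39 g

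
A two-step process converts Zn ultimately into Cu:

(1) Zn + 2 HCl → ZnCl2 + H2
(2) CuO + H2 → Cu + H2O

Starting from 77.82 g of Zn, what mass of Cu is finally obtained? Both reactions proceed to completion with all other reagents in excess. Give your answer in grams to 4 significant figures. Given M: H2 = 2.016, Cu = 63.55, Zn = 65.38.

75.64 g

n(Zn) = 77.820 / 65.38 = 1.1903 mol.
Step 1 gives a 1:1 ratio of Zn to H2, so n(H2) = 1.1903 mol.
In step 2 the H2:Cu ratio is 1:1, so n(Cu) = 1.1903 mol.
Mass of Cu = 1.1903 × 63.55 = 75.642 g.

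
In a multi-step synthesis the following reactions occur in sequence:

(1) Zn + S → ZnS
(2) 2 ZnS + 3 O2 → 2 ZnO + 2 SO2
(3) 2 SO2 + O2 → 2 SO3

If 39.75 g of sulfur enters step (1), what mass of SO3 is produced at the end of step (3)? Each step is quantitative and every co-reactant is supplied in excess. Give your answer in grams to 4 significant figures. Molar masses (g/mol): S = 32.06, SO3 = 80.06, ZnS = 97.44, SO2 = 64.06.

n(S) = 39.75 / 32.06 = 1.2399 mol.
Reaction (1): S→ZnS ratio 1:1 ⇒ n(ZnS) = 1.2399 mol.
Reaction (2): ZnS→SO2 ratio 2:2 ⇒ n(SO2) = 1.2399 mol.
Reaction (3): SO2→SO3 ratio 2:2 ⇒ n(SO3) = 1.2399 mol.
Mass of SO3 = 1.2399 × 80.06 = 99.263 g.

99.26 g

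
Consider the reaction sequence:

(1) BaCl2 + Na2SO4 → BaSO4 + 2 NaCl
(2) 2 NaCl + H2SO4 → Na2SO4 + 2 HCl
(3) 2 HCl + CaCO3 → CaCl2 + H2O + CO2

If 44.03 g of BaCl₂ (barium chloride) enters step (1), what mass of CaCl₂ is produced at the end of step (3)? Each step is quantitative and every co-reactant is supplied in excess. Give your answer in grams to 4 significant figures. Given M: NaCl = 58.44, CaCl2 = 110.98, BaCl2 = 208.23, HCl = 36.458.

23.47 g

n(BaCl2) = 44.03 / 208.23 = 0.21145 mol.
Reaction (1): BaCl2→NaCl ratio 1:2 ⇒ n(NaCl) = 0.42290 mol.
Reaction (2): NaCl→HCl ratio 2:2 ⇒ n(HCl) = 0.42290 mol.
Reaction (3): HCl→CaCl2 ratio 2:1 ⇒ n(CaCl2) = 0.21145 mol.
Mass of CaCl2 = 0.21145 × 110.98 = 23.467 g.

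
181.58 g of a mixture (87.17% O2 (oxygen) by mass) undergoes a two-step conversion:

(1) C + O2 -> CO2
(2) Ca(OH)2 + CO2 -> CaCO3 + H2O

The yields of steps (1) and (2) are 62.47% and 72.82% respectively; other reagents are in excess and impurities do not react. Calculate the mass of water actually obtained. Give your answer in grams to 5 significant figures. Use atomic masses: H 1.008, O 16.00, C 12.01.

Pure O2 = 181.58 × 0.8717 = 158.283 g.
M(O2) = 2(16.00) = 32.00 g/mol.
M(H2O) = 2(1.008) + 16.00 = 18.016 g/mol.
n(O2) = 158.283 / 32.00 = 4.94635 mol.
Step 1 (O2:CO2 = 1:1): theoretical n(CO2) = 4.94635 mol; at 62.47% yield, n(CO2) = 3.08999 mol.
Step 2 (CO2:H2O = 1:1): theoretical n(H2O) = 3.08999 mol, so theoretical mass = 3.08999 × 18.016 = 55.6692 g.
At 72.82% yield, actual mass of H2O = 55.6692 × 0.7282 = 40.5383 g.

40.538 g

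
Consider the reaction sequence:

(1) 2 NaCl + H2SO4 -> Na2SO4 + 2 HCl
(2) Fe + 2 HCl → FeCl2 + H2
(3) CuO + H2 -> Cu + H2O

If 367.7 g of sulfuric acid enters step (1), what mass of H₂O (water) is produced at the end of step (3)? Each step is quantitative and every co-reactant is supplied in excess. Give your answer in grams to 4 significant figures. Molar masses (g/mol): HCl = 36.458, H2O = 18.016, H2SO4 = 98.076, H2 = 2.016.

67.54 g

n(H2SO4) = 367.7 / 98.076 = 3.7491 mol.
Reaction (1): H2SO4→HCl ratio 1:2 ⇒ n(HCl) = 7.4983 mol.
Reaction (2): HCl→H2 ratio 2:1 ⇒ n(H2) = 3.7491 mol.
Reaction (3): H2→H2O ratio 1:1 ⇒ n(H2O) = 3.7491 mol.
Mass of H2O = 3.7491 × 18.016 = 67.544 g.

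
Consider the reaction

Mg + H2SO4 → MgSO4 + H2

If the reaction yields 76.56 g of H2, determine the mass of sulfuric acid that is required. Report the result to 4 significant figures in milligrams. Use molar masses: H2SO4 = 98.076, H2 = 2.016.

n(H2) = 76.560 g / 2.016 g/mol = 37.976 mol.
From the equation the H2:H2SO4 mole ratio is 1:1, so n(H2SO4) = 37.976 × 1/1 = 37.976 mol.
Mass of H2SO4 = 37.976 mol × 98.076 g/mol = 3724.6 g.
Converting to mg: 3724.6 g = 3725000 mg.

3725000 mg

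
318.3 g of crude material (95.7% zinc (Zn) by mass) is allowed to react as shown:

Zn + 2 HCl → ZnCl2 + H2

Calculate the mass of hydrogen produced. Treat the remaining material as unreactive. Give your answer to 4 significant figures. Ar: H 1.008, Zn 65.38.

Mass of pure Zn = 318.3 g × 0.957 = 304.61 g.
M(Zn) = 65.38 g/mol.
M(H2) = 2(1.008) = 2.016 g/mol.
n(Zn) = 304.61 g / 65.38 g/mol = 4.6591 mol.
From the equation the Zn:H2 mole ratio is 1:1, so n(H2) = 4.6591 × 1/1 = 4.6591 mol.
Mass of H2 = 4.6591 mol × 2.016 g/mol = 9.3928 g.

9.393 g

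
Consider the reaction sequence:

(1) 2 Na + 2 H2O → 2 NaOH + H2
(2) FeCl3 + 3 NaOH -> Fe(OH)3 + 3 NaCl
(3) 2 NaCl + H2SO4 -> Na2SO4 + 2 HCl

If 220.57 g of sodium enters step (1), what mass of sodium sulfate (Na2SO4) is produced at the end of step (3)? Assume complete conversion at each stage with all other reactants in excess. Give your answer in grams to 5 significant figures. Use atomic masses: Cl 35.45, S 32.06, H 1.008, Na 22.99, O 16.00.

681.38 g

M(Na) = 22.99 g/mol.
M(Na2SO4) = 2(22.99) + 32.06 + 4(16.00) = 142.04 g/mol.
n(Na) = 220.57 / 22.99 = 9.59417 mol.
Reaction (1): Na→NaOH ratio 2:2 ⇒ n(NaOH) = 9.59417 mol.
Reaction (2): NaOH→NaCl ratio 3:3 ⇒ n(NaCl) = 9.59417 mol.
Reaction (3): NaCl→Na2SO4 ratio 2:1 ⇒ n(Na2SO4) = 4.79709 mol.
Mass of Na2SO4 = 4.79709 × 142.04 = 681.378 g.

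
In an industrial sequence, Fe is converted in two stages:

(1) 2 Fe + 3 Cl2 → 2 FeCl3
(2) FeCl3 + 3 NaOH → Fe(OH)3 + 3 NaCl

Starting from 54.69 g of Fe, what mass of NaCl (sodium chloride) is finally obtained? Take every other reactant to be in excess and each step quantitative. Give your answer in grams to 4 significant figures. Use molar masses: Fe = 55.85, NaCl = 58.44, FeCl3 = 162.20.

n(Fe) = 54.690 / 55.85 = 0.97923 mol.
Step 1 gives a 2:2 ratio of Fe to FeCl3, so n(FeCl3) = 0.97923 mol.
In step 2 the FeCl3:NaCl ratio is 1:3, so n(NaCl) = 2.9377 mol.
Mass of NaCl = 2.9377 × 58.44 = 171.68 g.

171.7 g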